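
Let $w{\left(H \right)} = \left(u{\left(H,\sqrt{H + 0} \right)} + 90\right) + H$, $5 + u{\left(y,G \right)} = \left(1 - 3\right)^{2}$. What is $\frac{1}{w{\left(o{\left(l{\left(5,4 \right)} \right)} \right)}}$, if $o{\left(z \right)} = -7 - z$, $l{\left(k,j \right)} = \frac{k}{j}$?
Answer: $\frac{4}{323} \approx 0.012384$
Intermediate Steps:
$u{\left(y,G \right)} = -1$ ($u{\left(y,G \right)} = -5 + \left(1 - 3\right)^{2} = -5 + \left(-2\right)^{2} = -5 + 4 = -1$)
$w{\left(H \right)} = 89 + H$ ($w{\left(H \right)} = \left(-1 + 90\right) + H = 89 + H$)
$\frac{1}{w{\left(o{\left(l{\left(5,4 \right)} \right)} \right)}} = \frac{1}{89 - \left(7 + \frac{5}{4}\right)} = \frac{1}{89 - \left(7 + 5 \cdot \frac{1}{4}\right)} = \frac{1}{89 - \frac{33}{4}} = \frac{1}{\frac{323}{4}} = \frac{4}{323}$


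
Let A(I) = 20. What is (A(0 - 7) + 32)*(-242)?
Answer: -12584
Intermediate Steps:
(A(0 - 7) + 32)*(-242) = (20 + 32)*(-242) = 52*(-242) = -12584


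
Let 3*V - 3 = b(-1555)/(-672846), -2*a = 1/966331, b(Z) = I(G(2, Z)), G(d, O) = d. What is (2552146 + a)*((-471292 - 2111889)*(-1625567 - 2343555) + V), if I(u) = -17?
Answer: 102081639953311319276699321712821/3901151688156 ≈ 2.6167e+19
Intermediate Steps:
b(Z) = -17
a = -1/1932662 (a = -½/966331 = -½*1/966331 = -1/1932662 ≈ -5.1742e-7)
V = 2018555/2018538 (V = 1 + (-17/(-672846))/3 = 1 + (-17*(-1/672846))/3 = 1 + (⅓)*(17/672846) = 1 + 17/2018538 = 2018555/2018538 ≈ 1.0000)
(2552146 + a)*((-471292 - 2111889)*(-1625567 - 2343555) + V) = (2552146 - 1/1932662)*((-471292 - 2111889)*(-1625567 - 2343555) + 2018555/2018538) = 4932435592651*(-2583181*(-3969122) + 2018555/2018538)/1932662 = 4932435592651*(10252960537082 + 2018555/2018538)/1932662 = (4932435592651/1932662)*(20695990456602444671/2018538) = 102081639953311319276699321712821/3901151688156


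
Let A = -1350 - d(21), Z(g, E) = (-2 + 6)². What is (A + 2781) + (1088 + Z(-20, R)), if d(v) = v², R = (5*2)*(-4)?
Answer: 2094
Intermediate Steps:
R = -40 (R = 10*(-4) = -40)
Z(g, E) = 16 (Z(g, E) = 4² = 16)
A = -1791 (A = -1350 - 1*21² = -1350 - 1*441 = -1350 - 441 = -1791)
(A + 2781) + (1088 + Z(-20, R)) = (-1791 + 2781) + (1088 + 16) = 990 + 1104 = 2094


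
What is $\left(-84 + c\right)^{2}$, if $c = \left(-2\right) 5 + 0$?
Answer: $8836$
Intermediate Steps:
$c = -10$ ($c = -10 + 0 = -10$)
$\left(-84 + c\right)^{2} = \left(-84 - 10\right)^{2} = \left(-94\right)^{2} = 8836$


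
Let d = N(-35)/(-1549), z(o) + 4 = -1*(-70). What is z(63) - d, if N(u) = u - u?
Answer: 66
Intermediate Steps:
N(u) = 0
z(o) = 66 (z(o) = -4 - 1*(-70) = -4 + 70 = 66)
d = 0 (d = 0/(-1549) = 0*(-1/1549) = 0)
z(63) - d = 66 - 1*0 = 66 + 0 = 66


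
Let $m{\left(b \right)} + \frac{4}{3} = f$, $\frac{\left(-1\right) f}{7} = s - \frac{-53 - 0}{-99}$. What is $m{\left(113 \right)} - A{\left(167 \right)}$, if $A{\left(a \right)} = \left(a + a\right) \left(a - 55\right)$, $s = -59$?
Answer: $- \frac{3662266}{99} \approx -36993.0$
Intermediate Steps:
$f = \frac{41258}{99}$ ($f = - 7 \left(-59 - \frac{-53 - 0}{-99}\right) = - 7 \left(-59 - \left(-53 + 0\right) \left(- \frac{1}{99}\right)\right) = - 7 \left(-59 - \left(-53\right) \left(- \frac{1}{99}\right)\right) = - 7 \left(-59 - \frac{53}{99}\right) = \left(-7\right) \left(- \frac{5894}{99}\right) = \frac{41258}{99} \approx 416.75$)
$m{\left(b \right)} = \frac{41126}{99}$ ($m{\left(b \right)} = - \frac{4}{3} + \frac{41258}{99} = \frac{41126}{99}$)
$A{\left(a \right)} = 2 a \left(-55 + a\right)$
$m{\left(113 \right)} - A{\left(167 \right)} = \frac{41126}{99} - 2 \cdot 167 \left(-55 + 167\right) = \frac{41126}{99} - 2 \cdot 167 \cdot 112 = \frac{41126}{99} - 37408 = - \frac{3662266}{99}$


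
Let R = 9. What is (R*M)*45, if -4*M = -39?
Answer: 15795/4 ≈ 3948.8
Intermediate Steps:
M = 39/4 (M = -¼*(-39) = 39/4 ≈ 9.7500)
(R*M)*45 = (9*(39/4))*45 = (351/4)*45 = 15795/4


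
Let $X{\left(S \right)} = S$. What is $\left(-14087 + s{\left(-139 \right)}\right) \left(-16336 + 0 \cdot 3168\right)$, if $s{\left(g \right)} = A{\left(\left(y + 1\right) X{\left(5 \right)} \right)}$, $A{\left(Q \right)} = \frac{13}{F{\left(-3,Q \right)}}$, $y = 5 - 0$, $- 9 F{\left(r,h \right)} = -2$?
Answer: $229169576$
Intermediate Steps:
$F{\left(r,h \right)} = \frac{2}{9}$ ($F{\left(r,h \right)} = \left(- \frac{1}{9}\right) \left(-2\right) = \frac{2}{9}$)
$y = 5$ ($y = 5 + 0 = 5$)
$A{\left(Q \right)} = \frac{117}{2}$ ($A{\left(Q \right)} = \frac{13}{\frac{2}{9}} = 13 \cdot \frac{9}{2} = \frac{117}{2}$)
$s{\left(g \right)} = \frac{117}{2}$
$\left(-14087 + s{\left(-139 \right)}\right) \left(-16336 + 0 \cdot 3168\right) = \left(-14087 + \frac{117}{2}\right) \left(-16336 + 0 \cdot 3168\right) = - \frac{28057 \left(-16336 + 0\right)}{2} = \left(- \frac{28057}{2}\right) \left(-16336\right) = 229169576$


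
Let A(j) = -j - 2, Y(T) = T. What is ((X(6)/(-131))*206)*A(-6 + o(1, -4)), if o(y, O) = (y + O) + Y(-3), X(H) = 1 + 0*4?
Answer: -2060/131 ≈ -15.725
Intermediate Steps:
X(H) = 1 (X(H) = 1 + 0 = 1)
o(y, O) = -3 + O + y (o(y, O) = (y + O) - 3 = (O + y) - 3 = -3 + O + y)
A(j) = -2 - j
((X(6)/(-131))*206)*A(-6 + o(1, -4)) = ((1/(-131))*206)*(-2 - (-6 + (-3 - 4 + 1))) = ((1*(-1/131))*206)*(-2 - (-6 - 6)) = (-1/131*206)*(-2 - 1*(-12)) = -206*(-2 + 12)/131 = -206/131*10 = -2060/131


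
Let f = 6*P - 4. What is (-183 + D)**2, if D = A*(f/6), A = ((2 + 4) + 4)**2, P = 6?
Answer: 1104601/9 ≈ 1.2273e+5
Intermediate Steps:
f = 32 (f = 6*6 - 4 = 36 - 4 = 32)
A = 100 (A = (6 + 4)**2 = 10**2 = 100)
D = 1600/3 (D = 100*(32/6) = 100*(32*(1/6)) = 100*(16/3) = 1600/3 ≈ 533.33)
(-183 + D)**2 = (-183 + 1600/3)**2 = (1051/3)**2 = 1104601/9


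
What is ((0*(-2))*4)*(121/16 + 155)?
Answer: 0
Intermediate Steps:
((0*(-2))*4)*(121/16 + 155) = (0*4)*(121*(1/16) + 155) = 0*(121/16 + 155) = 0*(2601/16) = 0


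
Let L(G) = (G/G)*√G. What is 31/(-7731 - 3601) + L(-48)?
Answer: -31/11332 + 4*I*√3 ≈ -0.0027356 + 6.9282*I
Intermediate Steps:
L(G) = √G (L(G) = 1*√G = √G)
31/(-7731 - 3601) + L(-48) = 31/(-7731 - 3601) + √(-48) = 31/(-11332) + 4*I*√3 = 31*(-1/11332) + 4*I*√3 = -31/11332 + 4*I*√3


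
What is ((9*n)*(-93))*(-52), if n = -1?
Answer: -43524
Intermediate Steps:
((9*n)*(-93))*(-52) = ((9*(-1))*(-93))*(-52) = -9*(-93)*(-52) = 837*(-52) = -43524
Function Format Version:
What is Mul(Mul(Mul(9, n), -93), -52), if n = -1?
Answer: -43524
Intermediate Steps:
Mul(Mul(Mul(9, n), -93), -52) = Mul(Mul(Mul(9, -1), -93), -52) = Mul(Mul(-9, -93), -52) = Mul(837, -52) = -43524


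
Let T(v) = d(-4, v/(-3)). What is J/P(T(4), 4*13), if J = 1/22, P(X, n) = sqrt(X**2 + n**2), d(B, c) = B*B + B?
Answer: sqrt(178)/15664 ≈ 0.00085174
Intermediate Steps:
d(B, c) = B + B**2 (d(B, c) = B**2 + B = B + B**2)
T(v) = 12 (T(v) = -4*(1 - 4) = -4*(-3) = 12)
J = 1/22 ≈ 0.045455
J/P(T(4), 4*13) = 1/(22*(sqrt(12**2 + (4*13)**2))) = 1/(22*(sqrt(144 + 52**2))) = 1/(22*(sqrt(144 + 2704))) = 1/(22*(sqrt(2848))) = 1/(22*((4*sqrt(178)))) = (sqrt(178)/712)/22 = sqrt(178)/15664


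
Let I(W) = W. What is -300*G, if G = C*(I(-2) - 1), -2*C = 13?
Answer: -5850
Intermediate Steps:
C = -13/2 (C = -1/2*13 = -13/2 ≈ -6.5000)
G = 39/2 (G = -13*(-2 - 1)/2 = -13/2*(-3) = 39/2 ≈ 19.500)
-300*G = -300*39/2 = -5850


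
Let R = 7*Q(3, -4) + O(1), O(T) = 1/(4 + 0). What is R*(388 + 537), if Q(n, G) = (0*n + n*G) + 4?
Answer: -206275/4 ≈ -51569.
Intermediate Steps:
Q(n, G) = 4 + G*n (Q(n, G) = (0 + G*n) + 4 = G*n + 4 = 4 + G*n)
O(T) = 1/4
R = -223/4 (R = 7*(4 - 4*3) + 1/4 = 7*(4 - 12) + 1/4 = 7*(-8) + 1/4 = -56 + 1/4 = -223/4 ≈ -55.750)
R*(388 + 537) = -223*(388 + 537)/4 = -223/4*925 = -206275/4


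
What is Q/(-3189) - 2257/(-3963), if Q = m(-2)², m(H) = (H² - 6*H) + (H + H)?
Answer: 2208967/4212669 ≈ 0.52436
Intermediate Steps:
m(H) = H² - 4*H (m(H) = (H² - 6*H) + 2*H = H² - 4*H)
Q = 144 (Q = (-2*(-4 - 2))² = (-2*(-6))² = 12² = 144)
Q/(-3189) - 2257/(-3963) = 144/(-3189) - 2257/(-3963) = 144*(-1/3189) - 2257*(-1/3963) = -48/1063 + 2257/3963 = 2208967/4212669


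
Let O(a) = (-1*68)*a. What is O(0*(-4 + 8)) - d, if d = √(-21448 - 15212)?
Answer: -2*I*√9165 ≈ -191.47*I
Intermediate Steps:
O(a) = -68*a
d = 2*I*√9165 (d = √(-36660) = 2*I*√9165 ≈ 191.47*I)
O(0*(-4 + 8)) - d = -0*(-4 + 8) - 2*I*√9165 = -0*4 - 2*I*√9165 = -68*0 - 2*I*√9165 = 0 - 2*I*√9165 = -2*I*√9165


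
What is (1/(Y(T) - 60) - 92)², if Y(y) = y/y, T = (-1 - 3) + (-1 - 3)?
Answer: 29474041/3481 ≈ 8467.1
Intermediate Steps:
T = -8 (T = -4 - 4 = -8)
Y(y) = 1
(1/(Y(T) - 60) - 92)² = (1/(1 - 60) - 92)² = (1/(-59) - 92)² = (-1/59 - 92)² = (-5429/59)² = 29474041/3481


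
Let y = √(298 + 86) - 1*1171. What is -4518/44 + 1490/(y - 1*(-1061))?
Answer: -7518061/64438 - 2980*√6/2929 ≈ -119.16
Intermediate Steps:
y = -1171 + 8*√6 (y = √384 - 1171 = 8*√6 - 1171 = -1171 + 8*√6 ≈ -1151.4)
-4518/44 + 1490/(y - 1*(-1061)) = -4518/44 + 1490/((-1171 + 8*√6) - 1*(-1061)) = -4518*1/44 + 1490/((-1171 + 8*√6) + 1061) = -2259/22 + 1490/(-110 + 8*√6)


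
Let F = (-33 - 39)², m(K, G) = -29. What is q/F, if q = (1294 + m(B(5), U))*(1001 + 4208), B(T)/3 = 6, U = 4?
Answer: 6589385/5184 ≈ 1271.1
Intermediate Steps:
B(T) = 18 (B(T) = 3*6 = 18)
F = 5184 (F = (-72)² = 5184)
q = 6589385 (q = (1294 - 29)*(1001 + 4208) = 1265*5209 = 6589385)
q/F = 6589385/5184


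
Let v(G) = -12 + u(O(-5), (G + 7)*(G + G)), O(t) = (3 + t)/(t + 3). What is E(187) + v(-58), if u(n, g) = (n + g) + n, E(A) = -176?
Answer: 5730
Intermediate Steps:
O(t) = 1 (O(t) = (3 + t)/(3 + t) = 1)
u(n, g) = g + 2*n (u(n, g) = (g + n) + n = g + 2*n)
v(G) = -10 + 2*G*(7 + G) (v(G) = -12 + ((G + 7)*(G + G) + 2*1) = -12 + ((7 + G)*(2*G) + 2) = -12 + (2*G*(7 + G) + 2) = -12 + (2 + 2*G*(7 + G)) = -10 + 2*G*(7 + G))
E(187) + v(-58) = -176 + (-10 + 2*(-58)*(7 - 58)) = -176 + (-10 + 2*(-58)*(-51)) = -176 + (-10 + 5916) = -176 + 5906 = 5730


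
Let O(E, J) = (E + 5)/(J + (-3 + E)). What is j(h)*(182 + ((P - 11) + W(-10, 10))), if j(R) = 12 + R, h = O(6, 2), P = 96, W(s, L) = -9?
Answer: 18318/5 ≈ 3663.6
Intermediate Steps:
O(E, J) = (5 + E)/(-3 + E + J)
h = 11/5 (h = (5 + 6)/(-3 + 6 + 2) = 11/5 ≈ 2.2000)
j(h)*(182 + ((P - 11) + W(-10, 10))) = (12 + 11/5)*(182 + ((96 - 11) - 9)) = 71*(182 + (85 - 9))/5 = 71*(182 + 76)/5 = (71/5)*258 = 18318/5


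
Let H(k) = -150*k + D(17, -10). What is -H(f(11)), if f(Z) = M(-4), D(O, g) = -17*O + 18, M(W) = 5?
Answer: 1021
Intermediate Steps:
D(O, g) = 18 - 17*O
f(Z) = 5
H(k) = -271 - 150*k (H(k) = -150*k + (18 - 17*17) = -150*k + (18 - 289) = -150*k - 271 = -271 - 150*k)
-H(f(11)) = -(-271 - 150*5) = -(-271 - 750) = -1*(-1021) = 1021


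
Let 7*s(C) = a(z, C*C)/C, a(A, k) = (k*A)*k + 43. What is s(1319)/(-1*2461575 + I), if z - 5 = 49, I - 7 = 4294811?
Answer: 23349355743511/2418047517 ≈ 9656.3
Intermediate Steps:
I = 4294818 (I = 7 + 4294811 = 4294818)
z = 54 (z = 5 + 49 = 54)
a(A, k) = 43 + A*k² (a(A, k) = (A*k)*k + 43 = A*k² + 43 = 43 + A*k²)
s(C) = (43 + 54*C⁴)/(7*C) (s(C) = ((43 + 54*(C*C)²)/C)/7 = ((43 + 54*(C²)²)/C)/7 = ((43 + 54*C⁴)/C)/7 = (43 + 54*C⁴)/(7*C))
s(1319)/(-1*2461575 + I) = ((⅐)*(43 + 54*1319⁴)/1319)/(-1*2461575 + 4294818) = ((⅐)*(1/1319)*(43 + 54*3026768337121))/(-2461575 + 4294818) = ((⅐)*(1/1319)*(43 + 163445490204534))/1833243 = ((⅐)*(1/1319)*163445490204577)*(1/1833243) = (23349355743511/1319)*(1/1833243) = 23349355743511/2418047517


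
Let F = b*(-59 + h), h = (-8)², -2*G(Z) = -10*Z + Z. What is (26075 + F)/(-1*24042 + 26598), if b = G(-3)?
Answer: 52015/5112 ≈ 10.175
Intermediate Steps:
G(Z) = 9*Z/2 (G(Z) = -(-10*Z + Z)/2 = -(-9)*Z/2 = 9*Z/2)
b = -27/2 (b = (9/2)*(-3) = -27/2 ≈ -13.500)
h = 64
F = -135/2 (F = -27*(-59 + 64)/2 = -27/2*5 = -135/2 ≈ -67.500)
(26075 + F)/(-1*24042 + 26598) = (26075 - 135/2)/(-1*24042 + 26598) = 52015/(2*(-24042 + 26598)) = (52015/2)/2556 = (52015/2)*(1/2556) = 52015/5112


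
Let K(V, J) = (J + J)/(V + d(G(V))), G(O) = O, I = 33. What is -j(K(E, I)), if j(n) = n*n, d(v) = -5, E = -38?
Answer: -4356/1849 ≈ -2.3559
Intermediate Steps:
K(V, J) = 2*J/(-5 + V) (K(V, J) = (J + J)/(V - 5) = (2*J)/(-5 + V) = 2*J/(-5 + V))
j(n) = n²
-j(K(E, I)) = -(2*33/(-5 - 38))² = -(2*33/(-43))² = -(2*33*(-1/43))² = -(-66/43)² = -1*4356/1849 = -4356/1849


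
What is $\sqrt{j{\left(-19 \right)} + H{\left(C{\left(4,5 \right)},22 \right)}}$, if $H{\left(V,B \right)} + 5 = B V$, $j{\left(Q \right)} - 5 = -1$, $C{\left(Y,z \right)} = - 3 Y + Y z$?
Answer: $5 \sqrt{7} \approx 13.229$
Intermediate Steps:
$j{\left(Q \right)} = 4$ ($j{\left(Q \right)} = 5 - 1 = 4$)
$H{\left(V,B \right)} = -5 + B V$
$\sqrt{j{\left(-19 \right)} + H{\left(C{\left(4,5 \right)},22 \right)}} = \sqrt{4 - \left(5 - 22 \cdot 4 \left(-3 + 5\right)\right)} = \sqrt{4 - \left(5 - 22 \cdot 4 \cdot 2\right)} = \sqrt{4 + \left(-5 + 22 \cdot 8\right)} = \sqrt{4 + \left(-5 + 176\right)} = \sqrt{4 + 171} = \sqrt{175} = 5 \sqrt{7}$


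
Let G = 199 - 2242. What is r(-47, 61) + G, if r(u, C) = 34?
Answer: -2009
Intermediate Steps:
G = -2043
r(-47, 61) + G = 34 - 2043 = -2009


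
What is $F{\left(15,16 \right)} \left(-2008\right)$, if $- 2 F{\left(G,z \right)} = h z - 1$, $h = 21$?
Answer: $336340$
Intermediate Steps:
$F{\left(G,z \right)} = \frac{1}{2} - \frac{21 z}{2}$ ($F{\left(G,z \right)} = - \frac{21 z - 1}{2} = - \frac{-1 + 21 z}{2} = \frac{1}{2} - \frac{21 z}{2}$)
$F{\left(15,16 \right)} \left(-2008\right) = \left(\frac{1}{2} - 168\right) \left(-2008\right) = \left(- \frac{335}{2}\right) \left(-2008\right) = 336340$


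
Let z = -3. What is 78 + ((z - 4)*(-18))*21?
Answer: 2724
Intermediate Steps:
78 + ((z - 4)*(-18))*21 = 78 + ((-3 - 4)*(-18))*21 = 78 - 7*(-18)*21 = 78 + 126*21 = 78 + 2646 = 2724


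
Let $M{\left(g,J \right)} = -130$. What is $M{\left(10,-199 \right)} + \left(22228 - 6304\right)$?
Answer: $15794$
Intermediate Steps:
$M{\left(10,-199 \right)} + \left(22228 - 6304\right) = -130 + \left(22228 - 6304\right) = -130 + 15924 = 15794$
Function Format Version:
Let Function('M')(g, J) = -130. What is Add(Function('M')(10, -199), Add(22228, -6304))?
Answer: 15794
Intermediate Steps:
Add(Function('M')(10, -199), Add(22228, -6304)) = Add(-130, Add(22228, -6304)) = Add(-130, 15924) = 15794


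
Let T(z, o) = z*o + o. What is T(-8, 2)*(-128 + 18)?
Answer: 1540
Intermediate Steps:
T(z, o) = o + o*z (T(z, o) = o*z + o = o + o*z)
T(-8, 2)*(-128 + 18) = (2*(1 - 8))*(-128 + 18) = (2*(-7))*(-110) = -14*(-110) = 1540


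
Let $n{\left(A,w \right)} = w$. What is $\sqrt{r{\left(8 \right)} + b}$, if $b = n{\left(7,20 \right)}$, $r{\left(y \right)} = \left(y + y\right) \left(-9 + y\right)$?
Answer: $2$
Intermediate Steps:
$r{\left(y \right)} = 2 y \left(-9 + y\right)$
$b = 20$
$\sqrt{r{\left(8 \right)} + b} = \sqrt{2 \cdot 8 \left(-9 + 8\right) + 20} = \sqrt{2 \cdot 8 \left(-1\right) + 20} = \sqrt{-16 + 20} = \sqrt{4} = 2$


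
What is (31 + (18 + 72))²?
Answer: 14641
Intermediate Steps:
(31 + (18 + 72))² = (31 + 90)² = 121² = 14641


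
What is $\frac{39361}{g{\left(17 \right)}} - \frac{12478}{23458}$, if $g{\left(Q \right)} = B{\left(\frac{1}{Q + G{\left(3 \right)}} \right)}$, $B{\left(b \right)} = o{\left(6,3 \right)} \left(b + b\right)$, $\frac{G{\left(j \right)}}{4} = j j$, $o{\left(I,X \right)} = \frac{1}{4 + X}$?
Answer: $\frac{171277765221}{23458} \approx 7.3015 \cdot 10^{6}$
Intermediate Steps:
$G{\left(j \right)} = 4 j^{2}$ ($G{\left(j \right)} = 4 j j = 4 j^{2}$)
$B{\left(b \right)} = \frac{2 b}{7}$ ($B{\left(b \right)} = \frac{b + b}{4 + 3} = \frac{2 b}{7}$)
$g{\left(Q \right)} = \frac{2}{7 \left(36 + Q\right)}$ ($g{\left(Q \right)} = \frac{2}{7 \left(Q + 4 \cdot 3^{2}\right)} = \frac{2}{7 \left(Q + 4 \cdot 9\right)} = \frac{2}{7 \left(Q + 36\right)} = \frac{2}{7 \left(36 + Q\right)}$)
$\frac{39361}{g{\left(17 \right)}} - \frac{12478}{23458} = \frac{39361}{\frac{2}{7} \frac{1}{36 + 17}} - \frac{12478}{23458} = \frac{39361}{\frac{2}{7} \cdot \frac{1}{53}} - \frac{6239}{11729} = \frac{39361}{\frac{2}{371}} - \frac{6239}{11729} = 39361 \cdot \frac{371}{2} - \frac{6239}{11729} = \frac{14602931}{2} - \frac{6239}{11729} = \frac{171277765221}{23458}$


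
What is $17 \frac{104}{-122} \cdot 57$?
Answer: $- \frac{50388}{61} \approx -826.03$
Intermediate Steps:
$17 \frac{104}{-122} \cdot 57 = 17 \cdot 104 \left(- \frac{1}{122}\right) 57 = 17 \left(- \frac{52}{61}\right) 57 = \left(- \frac{884}{61}\right) 57 = - \frac{50388}{61}$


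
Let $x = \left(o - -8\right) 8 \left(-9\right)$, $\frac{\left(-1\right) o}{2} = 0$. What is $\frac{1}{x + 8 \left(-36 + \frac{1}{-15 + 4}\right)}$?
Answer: $- \frac{11}{9512} \approx -0.0011564$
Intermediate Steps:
$o = 0$ ($o = \left(-2\right) 0 = 0$)
$x = -576$ ($x = \left(0 - -8\right) 8 \left(-9\right) = \left(0 + 8\right) 8 \left(-9\right) = 8 \cdot 8 \left(-9\right) = 64 \left(-9\right) = -576$)
$\frac{1}{x + 8 \left(-36 + \frac{1}{-15 + 4}\right)} = \frac{1}{-576 + 8 \left(-36 + \frac{1}{-15 + 4}\right)} = \frac{1}{-576 + 8 \left(-36 + \frac{1}{-11}\right)} = \frac{1}{-576 + 8 \left(-36 - \frac{1}{11}\right)} = \frac{1}{-576 + 8 \left(- \frac{397}{11}\right)} = \frac{1}{-576 - \frac{3176}{11}} = \frac{1}{- \frac{9512}{11}} = - \frac{11}{9512}$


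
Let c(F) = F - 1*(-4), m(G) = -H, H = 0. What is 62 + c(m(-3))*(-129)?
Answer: -454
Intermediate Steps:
m(G) = 0 (m(G) = -1*0 = 0)
c(F) = 4 + F (c(F) = F + 4 = 4 + F)
62 + c(m(-3))*(-129) = 62 + (4 + 0)*(-129) = 62 + 4*(-129) = 62 - 516 = -454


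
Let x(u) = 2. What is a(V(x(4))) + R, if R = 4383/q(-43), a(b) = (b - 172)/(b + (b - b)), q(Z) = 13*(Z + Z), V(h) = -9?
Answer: 162911/10062 ≈ 16.191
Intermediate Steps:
q(Z) = 26*Z (q(Z) = 13*(2*Z) = 26*Z)
a(b) = (-172 + b)/b (a(b) = (-172 + b)/(b + 0) = (-172 + b)/b)
R = -4383/1118 (R = 4383/((26*(-43))) = 4383/(-1118) = 4383*(-1/1118) = -4383/1118 ≈ -3.9204)
a(V(x(4))) + R = (-172 - 9)/(-9) - 4383/1118 = -⅑*(-181) - 4383/1118 = 181/9 - 4383/1118 = 162911/10062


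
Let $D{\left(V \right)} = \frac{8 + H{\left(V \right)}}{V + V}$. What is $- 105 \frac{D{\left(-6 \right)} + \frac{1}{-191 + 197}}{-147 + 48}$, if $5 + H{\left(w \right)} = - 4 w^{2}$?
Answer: $\frac{455}{36} \approx 12.639$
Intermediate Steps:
$H{\left(w \right)} = -5 - 4 w^{2}$
$D{\left(V \right)} = \frac{3 - 4 V^{2}}{2 V}$ ($D{\left(V \right)} = \frac{8 - \left(5 + 4 V^{2}\right)}{V + V} = \frac{3 - 4 V^{2}}{2 V}$)
$- 105 \frac{D{\left(-6 \right)} + \frac{1}{-191 + 197}}{-147 + 48} = - 105 \frac{\left(\left(-2\right) \left(-6\right) + \frac{3}{2 \left(-6\right)}\right) + \frac{1}{-191 + 197}}{-147 + 48} = - 105 \frac{\left(12 + \frac{3}{2} \left(- \frac{1}{6}\right)\right) + \frac{1}{6}}{-99} = - 105 \left(\left(12 - \frac{1}{4}\right) + \frac{1}{6}\right) \left(- \frac{1}{99}\right) = - 105 \left(\frac{47}{4} + \frac{1}{6}\right) \left(- \frac{1}{99}\right) = - 105 \cdot \frac{143}{12} \left(- \frac{1}{99}\right) = \left(-105\right) \left(- \frac{13}{108}\right) = \frac{455}{36}$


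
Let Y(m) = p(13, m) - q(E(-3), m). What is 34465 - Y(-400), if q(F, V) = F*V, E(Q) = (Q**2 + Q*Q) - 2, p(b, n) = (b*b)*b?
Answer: 25868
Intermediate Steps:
p(b, n) = b**3 (p(b, n) = b**2*b = b**3)
E(Q) = -2 + 2*Q**2 (E(Q) = (Q**2 + Q**2) - 2 = 2*Q**2 - 2 = -2 + 2*Q**2)
Y(m) = 2197 - 16*m (Y(m) = 13**3 - (-2 + 2*(-3)**2)*m = 2197 - (-2 + 2*9)*m = 2197 - (-2 + 18)*m = 2197 - 16*m)
34465 - Y(-400) = 34465 - (2197 - 16*(-400)) = 34465 - (2197 + 6400) = 34465 - 1*8597 = 34465 - 8597 = 25868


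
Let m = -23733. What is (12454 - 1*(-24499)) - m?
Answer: 60686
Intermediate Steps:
(12454 - 1*(-24499)) - m = (12454 - 1*(-24499)) - 1*(-23733) = (12454 + 24499) + 23733 = 36953 + 23733 = 60686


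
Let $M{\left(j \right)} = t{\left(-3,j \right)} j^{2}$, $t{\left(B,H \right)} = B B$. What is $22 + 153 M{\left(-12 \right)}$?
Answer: $198310$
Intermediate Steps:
$t{\left(B,H \right)} = B^{2}$
$M{\left(j \right)} = 9 j^{2}$ ($M{\left(j \right)} = \left(-3\right)^{2} j^{2} = 9 j^{2}$)
$22 + 153 M{\left(-12 \right)} = 22 + 153 \cdot 9 \left(-12\right)^{2} = 22 + 153 \cdot 9 \cdot 144 = 22 + 153 \cdot 1296 = 22 + 198288 = 198310$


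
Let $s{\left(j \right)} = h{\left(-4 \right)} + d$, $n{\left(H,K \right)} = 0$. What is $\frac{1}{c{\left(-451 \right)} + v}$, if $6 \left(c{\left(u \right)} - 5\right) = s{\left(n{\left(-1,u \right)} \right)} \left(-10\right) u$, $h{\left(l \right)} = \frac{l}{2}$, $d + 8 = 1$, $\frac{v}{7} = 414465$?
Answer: $\frac{1}{2894495} \approx 3.4548 \cdot 10^{-7}$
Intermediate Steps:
$v = 2901255$ ($v = 7 \cdot 414465 = 2901255$)
$d = -7$ ($d = -8 + 1 = -7$)
$h{\left(l \right)} = \frac{l}{2}$ ($h{\left(l \right)} = l \frac{1}{2} = \frac{l}{2}$)
$s{\left(j \right)} = -9$ ($s{\left(j \right)} = \frac{1}{2} \left(-4\right) - 7 = -2 - 7 = -9$)
$c{\left(u \right)} = 5 + 15 u$ ($c{\left(u \right)} = 5 + \frac{\left(-9\right) \left(-10\right) u}{6} = 5 + \frac{90 u}{6} = 5 + 15 u$)
$\frac{1}{c{\left(-451 \right)} + v} = \frac{1}{\left(5 + 15 \left(-451\right)\right) + 2901255} = \frac{1}{\left(5 - 6765\right) + 2901255} = \frac{1}{-6760 + 2901255} = \frac{1}{2894495}$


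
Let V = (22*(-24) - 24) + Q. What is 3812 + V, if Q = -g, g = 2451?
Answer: 809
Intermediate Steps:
Q = -2451 (Q = -1*2451 = -2451)
V = -3003 (V = (22*(-24) - 24) - 2451 = (-528 - 24) - 2451 = -552 - 2451 = -3003)
3812 + V = 3812 - 3003 = 809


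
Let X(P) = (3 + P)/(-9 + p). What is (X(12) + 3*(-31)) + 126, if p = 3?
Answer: 61/2 ≈ 30.500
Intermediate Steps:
X(P) = -½ - P/6 (X(P) = (3 + P)/(-9 + 3) = (3 + P)/(-6) = (3 + P)*(-⅙) = -½ - P/6)
(X(12) + 3*(-31)) + 126 = ((-½ - ⅙*12) + 3*(-31)) + 126 = ((-½ - 2) - 93) + 126 = (-5/2 - 93) + 126 = -191/2 + 126 = 61/2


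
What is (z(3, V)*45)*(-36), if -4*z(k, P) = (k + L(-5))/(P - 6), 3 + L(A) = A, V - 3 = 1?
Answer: 2025/2 ≈ 1012.5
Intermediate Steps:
V = 4 (V = 3 + 1 = 4)
L(A) = -3 + A
z(k, P) = -(-8 + k)/(4*(-6 + P)) (z(k, P) = -(k + (-3 - 5))/(4*(P - 6)) = -(k - 8)/(4*(-6 + P)) = -(-8 + k)/(4*(-6 + P)))
(z(3, V)*45)*(-36) = (((8 - 1*3)/(4*(-6 + 4)))*45)*(-36) = (((¼)*(8 - 3)/(-2))*45)*(-36) = (((¼)*(-½)*5)*45)*(-36) = -5/8*45*(-36) = -225/8*(-36) = 2025/2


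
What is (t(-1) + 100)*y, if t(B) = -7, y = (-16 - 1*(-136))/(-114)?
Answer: -1860/19 ≈ -97.895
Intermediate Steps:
y = -20/19 (y = (-16 + 136)*(-1/114) = 120*(-1/114) = -20/19 ≈ -1.0526)
(t(-1) + 100)*y = (-7 + 100)*(-20/19) = 93*(-20/19) = -1860/19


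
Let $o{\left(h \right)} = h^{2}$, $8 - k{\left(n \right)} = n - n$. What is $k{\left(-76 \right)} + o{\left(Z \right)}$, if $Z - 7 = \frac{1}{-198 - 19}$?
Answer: $\frac{2681036}{47089} \approx 56.935$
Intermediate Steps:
$k{\left(n \right)} = 8$ ($k{\left(n \right)} = 8 - \left(n - n\right) = 8 - 0 = 8 + 0 = 8$)
$Z = \frac{1518}{217}$ ($Z = 7 + \frac{1}{-198 - 19} = 7 + \frac{1}{-217} = 7 - \frac{1}{217} = \frac{1518}{217} \approx 6.9954$)
$k{\left(-76 \right)} + o{\left(Z \right)} = 8 + \left(\frac{1518}{217}\right)^{2} = 8 + \frac{2304324}{47089} = \frac{2681036}{47089}$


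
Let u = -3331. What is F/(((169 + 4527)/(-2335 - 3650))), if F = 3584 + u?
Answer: -1514205/4696 ≈ -322.45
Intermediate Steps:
F = 253 (F = 3584 - 3331 = 253)
F/(((169 + 4527)/(-2335 - 3650))) = 253/(((169 + 4527)/(-2335 - 3650))) = 253/((4696/(-5985))) = 253/((4696*(-1/5985))) = 253/(-4696/5985) = 253*(-5985/4696) = -1514205/4696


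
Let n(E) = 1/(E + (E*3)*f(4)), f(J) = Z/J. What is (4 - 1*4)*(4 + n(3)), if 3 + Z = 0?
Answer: 0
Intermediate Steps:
Z = -3 (Z = -3 + 0 = -3)
f(J) = -3/J
n(E) = -4/(5*E) (n(E) = 1/(E + (E*3)*(-3/4)) = 1/(E + (3*E)*(-3*¼)) = 1/(E + (3*E)*(-¾)) = 1/(E - 9*E/4) = 1/(-5*E/4) = -4/(5*E))
(4 - 1*4)*(4 + n(3)) = (4 - 1*4)*(4 - ⅘/3) = (4 - 4)*(4 - ⅘*⅓) = 0*(4 - 4/15) = 0*(56/15) = 0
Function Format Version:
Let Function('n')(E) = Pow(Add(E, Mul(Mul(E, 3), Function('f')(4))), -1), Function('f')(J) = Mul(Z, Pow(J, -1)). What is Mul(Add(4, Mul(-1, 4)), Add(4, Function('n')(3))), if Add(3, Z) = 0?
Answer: 0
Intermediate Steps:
Z = -3 (Z = Add(-3, 0) = -3)
Function('f')(J) = Mul(-3, Pow(J, -1))
Function('n')(E) = Mul(Rational(-4, 5), Pow(E, -1)) (Function('n')(E) = Pow(Add(E, Mul(Mul(E, 3), Mul(-3, Pow(4, -1)))), -1) = Pow(Add(E, Mul(Mul(3, E), Mul(-3, Rational(1, 4)))), -1) = Pow(Add(E, Mul(Mul(3, E), Rational(-3, 4))), -1) = Pow(Add(E, Mul(Rational(-9, 4), E)), -1) = Pow(Mul(Rational(-5, 4), E), -1) = Mul(Rational(-4, 5), Pow(E, -1)))
Mul(Add(4, Mul(-1, 4)), Add(4, Function('n')(3))) = Mul(Add(4, Mul(-1, 4)), Add(4, Mul(Rational(-4, 5), Pow(3, -1)))) = Mul(Add(4, -4), Add(4, Mul(Rational(-4, 5), Rational(1, 3)))) = Mul(0, Add(4, Rational(-4, 15))) = Mul(0, Rational(56, 15)) = 0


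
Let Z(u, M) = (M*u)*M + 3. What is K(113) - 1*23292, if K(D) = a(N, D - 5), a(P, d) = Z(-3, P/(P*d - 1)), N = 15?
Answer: -61044219204/2621161 ≈ -23289.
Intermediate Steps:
Z(u, M) = 3 + u*M² (Z(u, M) = u*M² + 3 = 3 + u*M²)
a(P, d) = 3 - 3*P²/(-1 + P*d)² (a(P, d) = 3 - 3*P²/(P*d - 1)² = 3 - 3*P²/(-1 + P*d)²)
K(D) = 3 - 675/(-76 + 15*D)² (K(D) = 3 - 3*15²/(-1 + 15*(D - 5))² = 3 - 3*225/(-1 + 15*(-5 + D))² = 3 - 3*225/(-1 + (-75 + 15*D))² = 3 - 3*225/(-76 + 15*D)² = 3 - 675/(-76 + 15*D)²)
K(113) - 1*23292 = (3 - 675/(-76 + 15*113)²) - 1*23292 = (3 - 675/(-76 + 1695)²) - 23292 = (3 - 675/1619²) - 23292 = (3 - 675*1/2621161) - 23292 = (3 - 675/2621161) - 23292 = 7862808/2621161 - 23292 = -61044219204/2621161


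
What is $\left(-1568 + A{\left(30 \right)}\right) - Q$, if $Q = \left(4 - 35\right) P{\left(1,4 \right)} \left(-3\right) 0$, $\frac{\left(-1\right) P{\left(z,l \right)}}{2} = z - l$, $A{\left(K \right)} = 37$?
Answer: $-1531$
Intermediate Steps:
$P{\left(z,l \right)} = - 2 z + 2 l$ ($P{\left(z,l \right)} = - 2 \left(z - l\right) = - 2 z + 2 l$)
$Q = 0$ ($Q = \left(4 - 35\right) \left(\left(-2\right) 1 + 2 \cdot 4\right) \left(-3\right) 0 = - 31 \left(-2 + 8\right) \left(-3\right) 0 = - 31 \cdot 6 \left(-3\right) 0 = - 31 \left(\left(-18\right) 0\right) = \left(-31\right) 0 = 0$)
$\left(-1568 + A{\left(30 \right)}\right) - Q = \left(-1568 + 37\right) - 0 = -1531 + 0 = -1531$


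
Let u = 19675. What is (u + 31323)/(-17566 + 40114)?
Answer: 25499/11274 ≈ 2.2618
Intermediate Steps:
(u + 31323)/(-17566 + 40114) = (19675 + 31323)/(-17566 + 40114) = 50998/22548 = 50998*(1/22548) = 25499/11274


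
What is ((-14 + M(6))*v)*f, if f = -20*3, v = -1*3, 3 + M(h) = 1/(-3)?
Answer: -3120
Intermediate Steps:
M(h) = -10/3 (M(h) = -3 + 1/(-3) = -3 - ⅓ = -10/3)
v = -3
f = -60
((-14 + M(6))*v)*f = ((-14 - 10/3)*(-3))*(-60) = -52/3*(-3)*(-60) = 52*(-60) = -3120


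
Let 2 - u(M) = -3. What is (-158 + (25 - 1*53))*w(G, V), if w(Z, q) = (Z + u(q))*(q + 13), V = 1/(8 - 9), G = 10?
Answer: -33480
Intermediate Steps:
u(M) = 5 (u(M) = 2 - 1*(-3) = 2 + 3 = 5)
V = -1 (V = 1/(-1) = -1)
w(Z, q) = (5 + Z)*(13 + q) (w(Z, q) = (Z + 5)*(q + 13) = (5 + Z)*(13 + q))
(-158 + (25 - 1*53))*w(G, V) = (-158 + (25 - 1*53))*(65 + 5*(-1) + 13*10 + 10*(-1)) = (-158 + (25 - 53))*(65 - 5 + 130 - 10) = (-158 - 28)*180 = -186*180 = -33480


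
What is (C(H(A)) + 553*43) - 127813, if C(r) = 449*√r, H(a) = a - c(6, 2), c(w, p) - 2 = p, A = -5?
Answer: -104034 + 1347*I ≈ -1.0403e+5 + 1347.0*I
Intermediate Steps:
c(w, p) = 2 + p
H(a) = -4 + a (H(a) = a - (2 + 2) = a - 1*4 = a - 4 = -4 + a)
(C(H(A)) + 553*43) - 127813 = (449*√(-4 - 5) + 553*43) - 127813 = (449*√(-9) + 23779) - 127813 = (449*(3*I) + 23779) - 127813 = (1347*I + 23779) - 127813 = (23779 + 1347*I) - 127813 = -104034 + 1347*I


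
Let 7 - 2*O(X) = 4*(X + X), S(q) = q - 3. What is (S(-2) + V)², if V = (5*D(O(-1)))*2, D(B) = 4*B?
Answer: 87025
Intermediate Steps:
S(q) = -3 + q
O(X) = 7/2 - 4*X (O(X) = 7/2 - 2*(X + X) = 7/2 - 2*2*X = 7/2 - 4*X)
V = 300 (V = (5*(4*(7/2 - 4*(-1))))*2 = (5*(4*(7/2 + 4)))*2 = (5*(4*(15/2)))*2 = (5*30)*2 = 150*2 = 300)
(S(-2) + V)² = ((-3 - 2) + 300)² = (-5 + 300)² = 295² = 87025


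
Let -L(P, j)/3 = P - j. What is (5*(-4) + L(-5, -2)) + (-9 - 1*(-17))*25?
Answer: 189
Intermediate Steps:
L(P, j) = -3*P + 3*j (L(P, j) = -3*(P - j) = -3*P + 3*j)
(5*(-4) + L(-5, -2)) + (-9 - 1*(-17))*25 = (5*(-4) + (-3*(-5) + 3*(-2))) + (-9 - 1*(-17))*25 = (-20 + (15 - 6)) + (-9 + 17)*25 = (-20 + 9) + 8*25 = -11 + 200 = 189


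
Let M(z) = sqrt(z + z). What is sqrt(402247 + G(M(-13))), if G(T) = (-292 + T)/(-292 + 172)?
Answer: sqrt(1448097960 - 30*I*sqrt(26))/60 ≈ 634.23 - 3.3499e-5*I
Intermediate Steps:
M(z) = sqrt(2)*sqrt(z) (M(z) = sqrt(2*z) = sqrt(2)*sqrt(z))
G(T) = 73/30 - T/120 (G(T) = (-292 + T)/(-120) = (-292 + T)*(-1/120) = 73/30 - T/120)
sqrt(402247 + G(M(-13))) = sqrt(402247 + (73/30 - sqrt(2)*sqrt(-13)/120)) = sqrt(402247 + (73/30 - sqrt(2)*I*sqrt(13)/120)) = sqrt(402247 + (73/30 - I*sqrt(26)/120)) = sqrt(12067483/30 - I*sqrt(26)/120)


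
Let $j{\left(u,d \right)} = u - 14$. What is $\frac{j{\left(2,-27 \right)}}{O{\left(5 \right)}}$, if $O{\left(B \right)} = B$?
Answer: $- \frac{12}{5} \approx -2.4$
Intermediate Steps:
$j{\left(u,d \right)} = -14 + u$
$\frac{j{\left(2,-27 \right)}}{O{\left(5 \right)}} = \frac{-14 + 2}{5} = \left(-12\right) \frac{1}{5} = - \frac{12}{5}$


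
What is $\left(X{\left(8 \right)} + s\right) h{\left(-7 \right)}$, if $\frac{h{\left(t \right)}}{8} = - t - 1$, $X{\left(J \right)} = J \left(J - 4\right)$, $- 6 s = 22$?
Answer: $1360$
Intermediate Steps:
$s = - \frac{11}{3}$ ($s = \left(- \frac{1}{6}\right) 22 = - \frac{11}{3} \approx -3.6667$)
$X{\left(J \right)} = J \left(-4 + J\right)$
$h{\left(t \right)} = -8 - 8 t$ ($h{\left(t \right)} = 8 \left(- t - 1\right) = 8 \left(-1 - t\right) = -8 - 8 t$)
$\left(X{\left(8 \right)} + s\right) h{\left(-7 \right)} = \left(8 \left(-4 + 8\right) - \frac{11}{3}\right) \left(-8 - -56\right) = \left(8 \cdot 4 - \frac{11}{3}\right) \left(-8 + 56\right) = \left(32 - \frac{11}{3}\right) 48 = \frac{85}{3} \cdot 48 = 1360$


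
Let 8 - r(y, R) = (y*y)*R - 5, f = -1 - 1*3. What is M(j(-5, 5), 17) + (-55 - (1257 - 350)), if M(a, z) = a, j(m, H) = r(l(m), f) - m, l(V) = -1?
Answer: -940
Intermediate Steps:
f = -4 (f = -1 - 3 = -4)
r(y, R) = 13 - R*y² (r(y, R) = 8 - ((y*y)*R - 5) = 8 - (y²*R - 5) = 8 - (R*y² - 5) = 8 - (-5 + R*y²) = 8 + (5 - R*y²) = 13 - R*y²)
j(m, H) = 17 - m (j(m, H) = (13 - 1*(-4)*(-1)²) - m = (13 - 1*(-4)*1) - m = (13 + 4) - m = 17 - m)
M(j(-5, 5), 17) + (-55 - (1257 - 350)) = (17 - 1*(-5)) + (-55 - (1257 - 350)) = (17 + 5) + (-55 - 1*907) = 22 + (-55 - 907) = 22 - 962 = -940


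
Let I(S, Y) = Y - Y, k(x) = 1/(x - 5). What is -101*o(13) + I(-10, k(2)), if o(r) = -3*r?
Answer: 3939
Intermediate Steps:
k(x) = 1/(-5 + x)
I(S, Y) = 0
-101*o(13) + I(-10, k(2)) = -(-303)*13 + 0 = -101*(-39) + 0 = 3939 + 0 = 3939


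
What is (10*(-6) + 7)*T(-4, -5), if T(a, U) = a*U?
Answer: -1060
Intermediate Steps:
T(a, U) = U*a
(10*(-6) + 7)*T(-4, -5) = (10*(-6) + 7)*(-5*(-4)) = (-60 + 7)*20 = -53*20 = -1060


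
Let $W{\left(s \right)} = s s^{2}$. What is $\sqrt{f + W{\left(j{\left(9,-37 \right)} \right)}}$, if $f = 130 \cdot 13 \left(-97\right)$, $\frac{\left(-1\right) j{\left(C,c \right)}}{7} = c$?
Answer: $\sqrt{17210049} \approx 4148.5$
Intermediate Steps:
$j{\left(C,c \right)} = - 7 c$
$W{\left(s \right)} = s^{3}$
$f = -163930$ ($f = 1690 \left(-97\right) = -163930$)
$\sqrt{f + W{\left(j{\left(9,-37 \right)} \right)}} = \sqrt{-163930 + \left(\left(-7\right) \left(-37\right)\right)^{3}} = \sqrt{-163930 + 259^{3}} = \sqrt{-163930 + 17373979} = \sqrt{17210049}$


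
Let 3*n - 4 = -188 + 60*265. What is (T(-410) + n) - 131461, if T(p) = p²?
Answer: 125633/3 ≈ 41878.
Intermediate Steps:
n = 15716/3 (n = 4/3 + (-188 + 60*265)/3 = 4/3 + (-188 + 15900)/3 = 4/3 + (⅓)*15712 = 4/3 + 15712/3 = 15716/3 ≈ 5238.7)
(T(-410) + n) - 131461 = ((-410)² + 15716/3) - 131461 = (168100 + 15716/3) - 131461 = 520016/3 - 131461 = 125633/3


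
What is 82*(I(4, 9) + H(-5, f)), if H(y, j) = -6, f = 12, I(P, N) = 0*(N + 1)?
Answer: -492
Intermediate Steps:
I(P, N) = 0 (I(P, N) = 0*(1 + N) = 0)
82*(I(4, 9) + H(-5, f)) = 82*(0 - 6) = 82*(-6) = -492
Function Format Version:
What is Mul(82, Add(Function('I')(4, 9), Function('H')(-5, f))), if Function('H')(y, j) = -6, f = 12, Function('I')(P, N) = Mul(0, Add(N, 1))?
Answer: -492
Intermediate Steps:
Function('I')(P, N) = 0 (Function('I')(P, N) = Mul(0, Add(1, N)) = 0)
Mul(82, Add(Function('I')(4, 9), Function('H')(-5, f))) = Mul(82, Add(0, -6)) = Mul(82, -6) = -492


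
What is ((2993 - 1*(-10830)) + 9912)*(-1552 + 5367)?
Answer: 90549025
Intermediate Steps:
((2993 - 1*(-10830)) + 9912)*(-1552 + 5367) = ((2993 + 10830) + 9912)*3815 = (13823 + 9912)*3815 = 23735*3815 = 90549025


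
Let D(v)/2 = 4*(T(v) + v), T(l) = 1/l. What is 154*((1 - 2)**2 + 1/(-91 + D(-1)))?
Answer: 16324/107 ≈ 152.56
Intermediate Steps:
D(v) = 8*v + 8/v (D(v) = 2*(4*(1/v + v)) = 2*(4*(v + 1/v)) = 2*(4*v + 4/v) = 8*v + 8/v)
154*((1 - 2)**2 + 1/(-91 + D(-1))) = 154*((1 - 2)**2 + 1/(-91 + (8*(-1) + 8/(-1)))) = 154*((-1)**2 + 1/(-91 + (-8 + 8*(-1)))) = 154*(1 + 1/(-91 + (-8 - 8))) = 154*(1 + 1/(-91 - 16)) = 154*(1 + 1/(-107)) = 154*(1 - 1/107) = 154*(106/107) = 16324/107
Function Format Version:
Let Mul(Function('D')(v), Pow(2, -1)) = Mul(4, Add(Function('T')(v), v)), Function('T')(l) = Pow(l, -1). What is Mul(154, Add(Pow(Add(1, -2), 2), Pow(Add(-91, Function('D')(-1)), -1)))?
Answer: Rational(16324, 107) ≈ 152.56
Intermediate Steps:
Function('D')(v) = Add(Mul(8, v), Mul(8, Pow(v, -1))) (Function('D')(v) = Mul(2, Mul(4, Add(Pow(v, -1), v))) = Mul(2, Mul(4, Add(v, Pow(v, -1)))) = Mul(2, Add(Mul(4, v), Mul(4, Pow(v, -1)))) = Add(Mul(8, v), Mul(8, Pow(v, -1))))
Mul(154, Add(Pow(Add(1, -2), 2), Pow(Add(-91, Function('D')(-1)), -1))) = Mul(154, Add(Pow(Add(1, -2), 2), Pow(Add(-91, Add(Mul(8, -1), Mul(8, Pow(-1, -1)))), -1))) = Mul(154, Add(Pow(-1, 2), Pow(Add(-91, Add(-8, Mul(8, -1))), -1))) = Mul(154, Add(1, Pow(Add(-91, Add(-8, -8)), -1))) = Mul(154, Add(1, Pow(Add(-91, -16), -1))) = Mul(154, Add(1, Pow(-107, -1))) = Mul(154, Add(1, Rational(-1, 107))) = Mul(154, Rational(106, 107)) = Rational(16324, 107)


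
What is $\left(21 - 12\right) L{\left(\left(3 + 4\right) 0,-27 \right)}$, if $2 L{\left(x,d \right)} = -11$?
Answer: $- \frac{99}{2} \approx -49.5$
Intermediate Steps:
$L{\left(x,d \right)} = - \frac{11}{2}$ ($L{\left(x,d \right)} = \frac{1}{2} \left(-11\right) = - \frac{11}{2}$)
$\left(21 - 12\right) L{\left(\left(3 + 4\right) 0,-27 \right)} = \left(21 - 12\right) \left(- \frac{11}{2}\right) = 9 \left(- \frac{11}{2}\right) = - \frac{99}{2}$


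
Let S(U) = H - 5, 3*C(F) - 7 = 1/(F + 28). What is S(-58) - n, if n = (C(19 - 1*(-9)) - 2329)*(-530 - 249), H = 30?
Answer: -101496847/56 ≈ -1.8124e+6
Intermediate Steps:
C(F) = 7/3 + 1/(3*(28 + F)) (C(F) = 7/3 + 1/(3*(F + 28)) = 7/3 + 1/(3*(28 + F)))
n = 101498247/56 (n = ((197 + 7*(19 - 1*(-9)))/(3*(28 + (19 - 1*(-9)))) - 2329)*(-530 - 249) = ((197 + 7*(19 + 9))/(3*(28 + (19 + 9))) - 2329)*(-779) = ((197 + 7*28)/(3*(28 + 28)) - 2329)*(-779) = ((⅓)*(197 + 196)/56 - 2329)*(-779) = ((⅓)*(1/56)*393 - 2329)*(-779) = (131/56 - 2329)*(-779) = -130293/56*(-779) = 101498247/56 ≈ 1.8125e+6)
S(U) = 25 (S(U) = 30 - 5 = 25)
S(-58) - n = 25 - 1*101498247/56 = 25 - 101498247/56 = -101496847/56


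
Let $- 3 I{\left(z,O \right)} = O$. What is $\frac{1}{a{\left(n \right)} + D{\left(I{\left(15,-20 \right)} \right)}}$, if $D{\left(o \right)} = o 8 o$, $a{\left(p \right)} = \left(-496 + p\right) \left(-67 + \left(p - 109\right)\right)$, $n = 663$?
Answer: $\frac{9}{735161} \approx 1.2242 \cdot 10^{-5}$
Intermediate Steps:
$I{\left(z,O \right)} = - \frac{O}{3}$
$a{\left(p \right)} = \left(-496 + p\right) \left(-176 + p\right)$ ($a{\left(p \right)} = \left(-496 + p\right) \left(-67 + \left(-109 + p\right)\right) = \left(-496 + p\right) \left(-176 + p\right)$)
$D{\left(o \right)} = 8 o^{2}$ ($D{\left(o \right)} = 8 o o = 8 o^{2}$)
$\frac{1}{a{\left(n \right)} + D{\left(I{\left(15,-20 \right)} \right)}} = \frac{1}{\left(87296 + 663^{2} - 445536\right) + 8 \left(\left(- \frac{1}{3}\right) \left(-20\right)\right)^{2}} = \frac{1}{\left(87296 + 439569 - 445536\right) + 8 \left(\frac{20}{3}\right)^{2}} = \frac{1}{81329 + 8 \cdot \frac{400}{9}} = \frac{1}{81329 + \frac{3200}{9}} = \frac{1}{\frac{735161}{9}} = \frac{9}{735161}$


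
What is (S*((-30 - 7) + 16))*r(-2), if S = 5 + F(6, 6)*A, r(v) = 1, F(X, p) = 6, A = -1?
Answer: 21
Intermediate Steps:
S = -1 (S = 5 + 6*(-1) = 5 - 6 = -1)
(S*((-30 - 7) + 16))*r(-2) = -((-30 - 7) + 16)*1 = -(-37 + 16)*1 = -1*(-21)*1 = 21*1 = 21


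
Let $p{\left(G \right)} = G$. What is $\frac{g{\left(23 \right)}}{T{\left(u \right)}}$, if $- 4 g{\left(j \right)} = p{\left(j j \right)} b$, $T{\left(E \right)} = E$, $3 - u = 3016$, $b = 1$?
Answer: $\frac{23}{524} \approx 0.043893$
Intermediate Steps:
$u = -3013$ ($u = 3 - 3016 = -3013$)
$g{\left(j \right)} = - \frac{j^{2}}{4}$ ($g{\left(j \right)} = - \frac{j j 1}{4} = - \frac{j^{2} \cdot 1}{4} = - \frac{j^{2}}{4}$)
$\frac{g{\left(23 \right)}}{T{\left(u \right)}} = \frac{\left(- \frac{1}{4}\right) 23^{2}}{-3013} = \left(- \frac{1}{4}\right) 529 \left(- \frac{1}{3013}\right) = \left(- \frac{529}{4}\right) \left(- \frac{1}{3013}\right) = \frac{23}{524}$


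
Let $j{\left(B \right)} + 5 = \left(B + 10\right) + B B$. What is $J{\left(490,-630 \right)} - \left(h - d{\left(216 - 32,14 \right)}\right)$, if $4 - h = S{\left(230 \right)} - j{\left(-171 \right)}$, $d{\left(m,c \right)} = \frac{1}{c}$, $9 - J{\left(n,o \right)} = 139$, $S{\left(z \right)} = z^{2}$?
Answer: $\frac{331675}{14} \approx 23691.0$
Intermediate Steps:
$j{\left(B \right)} = 5 + B + B^{2}$ ($j{\left(B \right)} = -5 + \left(\left(B + 10\right) + B B\right) = -5 + \left(\left(10 + B\right) + B^{2}\right) = -5 + \left(10 + B + B^{2}\right) = 5 + B + B^{2}$)
$J{\left(n,o \right)} = -130$ ($J{\left(n,o \right)} = 9 - 139 = -130$)
$h = -23821$ ($h = 4 - \left(230^{2} - \left(5 - 171 + \left(-171\right)^{2}\right)\right) = 4 - \left(52900 - \left(5 - 171 + 29241\right)\right) = 4 - \left(52900 - 29075\right) = 4 - 23825 = -23821$)
$J{\left(490,-630 \right)} - \left(h - d{\left(216 - 32,14 \right)}\right) = -130 + \left(\frac{1}{14} - -23821\right) = -130 + \left(\frac{1}{14} + 23821\right) = -130 + \frac{333495}{14} = \frac{331675}{14}$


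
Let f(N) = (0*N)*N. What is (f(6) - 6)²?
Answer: 36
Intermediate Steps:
f(N) = 0 (f(N) = 0*N = 0)
(f(6) - 6)² = (0 - 6)² = (-6)² = 36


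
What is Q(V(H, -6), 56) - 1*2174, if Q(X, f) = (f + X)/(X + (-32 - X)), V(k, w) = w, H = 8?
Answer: -34809/16 ≈ -2175.6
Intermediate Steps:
Q(X, f) = -X/32 - f/32 (Q(X, f) = (X + f)/(-32) = (X + f)*(-1/32) = -X/32 - f/32)
Q(V(H, -6), 56) - 1*2174 = (-1/32*(-6) - 1/32*56) - 1*2174 = (3/16 - 7/4) - 2174 = -25/16 - 2174 = -34809/16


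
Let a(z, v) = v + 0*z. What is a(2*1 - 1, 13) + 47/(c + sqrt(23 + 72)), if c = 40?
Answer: 4289/301 - 47*sqrt(95)/1505 ≈ 13.945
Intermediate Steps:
a(z, v) = v (a(z, v) = v + 0 = v)
a(2*1 - 1, 13) + 47/(c + sqrt(23 + 72)) = 13 + 47/(40 + sqrt(23 + 72)) = 13 + 47/(40 + sqrt(95))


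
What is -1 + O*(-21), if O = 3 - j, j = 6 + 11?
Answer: 293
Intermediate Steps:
j = 17
O = -14 (O = 3 - 1*17 = 3 - 17 = -14)
-1 + O*(-21) = -1 - 14*(-21) = -1 + 294 = 293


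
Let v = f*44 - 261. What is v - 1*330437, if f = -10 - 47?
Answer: -333206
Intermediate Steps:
f = -57
v = -2769 (v = -57*44 - 261 = -2508 - 261 = -2769)
v - 1*330437 = -2769 - 1*330437 = -2769 - 330437 = -333206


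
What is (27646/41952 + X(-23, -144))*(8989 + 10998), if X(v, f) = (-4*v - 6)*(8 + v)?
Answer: -23502293573/912 ≈ -2.5770e+7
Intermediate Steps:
X(v, f) = (-6 - 4*v)*(8 + v)
(27646/41952 + X(-23, -144))*(8989 + 10998) = (27646/41952 + (-48 - 38*(-23) - 4*(-23)²))*(8989 + 10998) = (27646*(1/41952) + (-48 + 874 - 4*529))*19987 = (601/912 + (-48 + 874 - 2116))*19987 = (601/912 - 1290)*19987 = -1175879/912*19987 = -23502293573/912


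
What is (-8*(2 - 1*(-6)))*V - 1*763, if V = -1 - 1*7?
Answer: -251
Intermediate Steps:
V = -8 (V = -1 - 7 = -8)
(-8*(2 - 1*(-6)))*V - 1*763 = -8*(2 - 1*(-6))*(-8) - 1*763 = -8*(2 + 6)*(-8) - 763 = -8*8*(-8) - 763 = -64*(-8) - 763 = 512 - 763 = -251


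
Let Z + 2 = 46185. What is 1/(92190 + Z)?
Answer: 1/138373 ≈ 7.2268e-6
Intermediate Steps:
Z = 46183 (Z = -2 + 46185 = 46183)
1/(92190 + Z) = 1/(92190 + 46183) = 1/138373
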